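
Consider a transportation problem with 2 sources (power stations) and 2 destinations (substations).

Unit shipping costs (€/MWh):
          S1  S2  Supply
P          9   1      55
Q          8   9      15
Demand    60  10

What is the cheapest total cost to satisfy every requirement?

Optimal allocation:
  P–S1: 45 × €9 = €405
  P–S2: 10 × €1 = €10
  Q–S1: 15 × €8 = €120
Total = 405 + 10 + 120 = €535.

535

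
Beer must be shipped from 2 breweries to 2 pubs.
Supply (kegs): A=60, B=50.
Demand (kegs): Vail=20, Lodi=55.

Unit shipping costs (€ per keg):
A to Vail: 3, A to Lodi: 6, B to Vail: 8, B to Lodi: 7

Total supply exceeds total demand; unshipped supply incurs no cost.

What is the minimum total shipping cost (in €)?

A cheapest plan:
  A–Vail: 20 × €3 = €60
  A–Lodi: 40 × €6 = €240
  B–Lodi: 15 × €7 = €105
Total = 60 + 240 + 105 = €405.

405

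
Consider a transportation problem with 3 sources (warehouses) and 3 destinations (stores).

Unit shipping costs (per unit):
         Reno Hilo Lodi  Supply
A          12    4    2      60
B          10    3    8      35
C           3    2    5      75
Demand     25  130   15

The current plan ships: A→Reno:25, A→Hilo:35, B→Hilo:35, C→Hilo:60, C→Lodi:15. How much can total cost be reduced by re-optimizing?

Current plan cost = 25·12 + 35·4 + 35·3 + 60·2 + 15·5 = 740.
Optimal plan:
  A->Hilo: 45 × 4 = 180
  A->Lodi: 15 × 2 = 30
  B->Hilo: 35 × 3 = 105
  C->Reno: 25 × 3 = 75
  C->Hilo: 50 × 2 = 100
Optimal cost = 490.
Saving = 740 − 490 = 250.

250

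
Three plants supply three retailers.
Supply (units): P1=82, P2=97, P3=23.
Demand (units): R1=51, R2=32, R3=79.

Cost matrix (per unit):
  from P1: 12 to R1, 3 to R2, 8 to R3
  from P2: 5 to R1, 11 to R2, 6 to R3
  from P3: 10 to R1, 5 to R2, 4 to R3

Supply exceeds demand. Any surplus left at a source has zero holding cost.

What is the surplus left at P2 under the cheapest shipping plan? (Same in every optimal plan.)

Minimum-cost shipments:
  P1 to R2: 32 units
  P1 to R3: 10 units
  P2 to R1: 51 units
  P2 to R3: 46 units
  P3 to R3: 23 units
Total cost = 799.
P2 ships 97 of its 97, leaving 0.

0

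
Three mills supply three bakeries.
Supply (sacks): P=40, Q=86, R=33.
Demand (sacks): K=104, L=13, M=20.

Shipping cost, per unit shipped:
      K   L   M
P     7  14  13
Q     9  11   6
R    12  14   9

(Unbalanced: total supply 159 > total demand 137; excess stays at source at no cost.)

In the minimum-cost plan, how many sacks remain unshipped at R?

Minimum-cost shipments:
  P->K: 40 sacks
  Q->K: 64 sacks
  Q->L: 13 sacks
  Q->M: 9 sacks
  R->M: 11 sacks
Total cost = 1152.
R ships 11 of its 33, leaving 22.

22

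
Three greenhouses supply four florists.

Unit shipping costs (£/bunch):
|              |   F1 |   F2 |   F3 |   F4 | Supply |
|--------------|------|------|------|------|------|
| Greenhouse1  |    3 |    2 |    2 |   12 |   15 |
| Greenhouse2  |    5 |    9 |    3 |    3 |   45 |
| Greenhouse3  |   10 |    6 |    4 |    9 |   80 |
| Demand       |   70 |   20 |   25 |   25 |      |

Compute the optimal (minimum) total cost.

One minimum-cost allocation:
  Greenhouse1->F1: 15 × £3 = £45
  Greenhouse2->F1: 20 × £5 = £100
  Greenhouse2->F4: 25 × £3 = £75
  Greenhouse3->F1: 35 × £10 = £350
  Greenhouse3->F2: 20 × £6 = £120
  Greenhouse3->F3: 25 × £4 = £100
Total = 45 + 100 + 75 + 350 + 120 + 100 = £790.
(Supply check: Greenhouse1 ships 15; Greenhouse2 ships 45; Greenhouse3 ships 80.)

790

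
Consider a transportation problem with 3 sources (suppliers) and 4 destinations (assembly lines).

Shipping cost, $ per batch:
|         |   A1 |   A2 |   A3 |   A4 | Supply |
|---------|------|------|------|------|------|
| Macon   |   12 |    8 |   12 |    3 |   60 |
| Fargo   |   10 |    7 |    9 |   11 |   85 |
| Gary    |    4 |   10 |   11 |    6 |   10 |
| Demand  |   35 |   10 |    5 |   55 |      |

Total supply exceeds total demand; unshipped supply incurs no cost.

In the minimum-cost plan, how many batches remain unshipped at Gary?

0

An optimal plan:
  Macon->A4: 55 × $3 = $165
  Fargo->A1: 25 × $10 = $250
  Fargo->A2: 10 × $7 = $70
  Fargo->A3: 5 × $9 = $45
  Gary->A1: 10 × $4 = $40
Total cost = $570.
Gary ships 10 of its 10, leaving 0.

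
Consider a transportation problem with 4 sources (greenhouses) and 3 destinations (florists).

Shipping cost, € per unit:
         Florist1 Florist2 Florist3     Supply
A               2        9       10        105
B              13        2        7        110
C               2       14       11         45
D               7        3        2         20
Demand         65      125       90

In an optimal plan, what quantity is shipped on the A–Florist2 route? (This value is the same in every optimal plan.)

15

Solving gives:
  A→Florist1: 20 × €2 = €40
  A→Florist2: 15 × €9 = €135
  A→Florist3: 70 × €10 = €700
  B→Florist2: 110 × €2 = €220
  C→Florist1: 45 × €2 = €90
  D→Florist3: 20 × €2 = €40
Total cost = €1225.
So A→Florist2 carries 15 bunches.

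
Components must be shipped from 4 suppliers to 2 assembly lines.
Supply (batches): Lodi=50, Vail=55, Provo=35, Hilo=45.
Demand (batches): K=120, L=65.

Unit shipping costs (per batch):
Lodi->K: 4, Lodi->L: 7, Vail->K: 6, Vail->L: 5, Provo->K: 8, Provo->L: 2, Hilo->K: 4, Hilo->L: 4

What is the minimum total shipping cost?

750

An optimal shipping plan:
  Lodi→K: 50 × 4 = 200
  Vail→K: 25 × 6 = 150
  Vail→L: 30 × 5 = 150
  Provo→L: 35 × 2 = 70
  Hilo→K: 45 × 4 = 180
Total = 200 + 150 + 150 + 70 + 180 = 750.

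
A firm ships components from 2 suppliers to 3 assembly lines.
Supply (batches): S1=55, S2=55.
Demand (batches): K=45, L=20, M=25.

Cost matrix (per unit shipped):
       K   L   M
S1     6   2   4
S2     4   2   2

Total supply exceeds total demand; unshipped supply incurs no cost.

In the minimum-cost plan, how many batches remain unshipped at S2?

0

An optimal plan:
  S1→K: 15 × 6 = 90
  S1→L: 20 × 2 = 40
  S2→K: 30 × 4 = 120
  S2→M: 25 × 2 = 50
Total cost = 300.
S2 ships 55 of its 55, leaving 0.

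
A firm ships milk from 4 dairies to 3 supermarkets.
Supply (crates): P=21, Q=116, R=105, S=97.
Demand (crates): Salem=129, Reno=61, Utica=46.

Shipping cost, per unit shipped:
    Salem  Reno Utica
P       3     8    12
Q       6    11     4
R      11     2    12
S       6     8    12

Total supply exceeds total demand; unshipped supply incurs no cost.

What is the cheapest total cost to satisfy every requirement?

One minimum-cost allocation:
  P→Salem: 21 × 3 = 63
  Q→Salem: 70 × 6 = 420
  Q→Utica: 46 × 4 = 184
  R→Reno: 61 × 2 = 122
  S→Salem: 38 × 6 = 228
Total = 63 + 420 + 184 + 122 + 228 = 1017.

1017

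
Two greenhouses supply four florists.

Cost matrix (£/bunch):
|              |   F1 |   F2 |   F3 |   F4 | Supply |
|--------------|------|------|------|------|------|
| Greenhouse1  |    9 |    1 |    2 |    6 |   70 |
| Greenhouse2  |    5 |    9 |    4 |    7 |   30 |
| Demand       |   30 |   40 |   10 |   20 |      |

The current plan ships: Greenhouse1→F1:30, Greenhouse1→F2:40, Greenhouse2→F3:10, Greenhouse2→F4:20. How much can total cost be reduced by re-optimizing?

160

Current plan cost = 30·9 + 40·1 + 10·4 + 20·7 = £490.
Optimal plan:
  Greenhouse1→F2: 40 bunches
  Greenhouse1→F3: 10 bunches
  Greenhouse1→F4: 20 bunches
  Greenhouse2→F1: 30 bunches
Optimal cost = £330.
Saving = 490 − 330 = £160.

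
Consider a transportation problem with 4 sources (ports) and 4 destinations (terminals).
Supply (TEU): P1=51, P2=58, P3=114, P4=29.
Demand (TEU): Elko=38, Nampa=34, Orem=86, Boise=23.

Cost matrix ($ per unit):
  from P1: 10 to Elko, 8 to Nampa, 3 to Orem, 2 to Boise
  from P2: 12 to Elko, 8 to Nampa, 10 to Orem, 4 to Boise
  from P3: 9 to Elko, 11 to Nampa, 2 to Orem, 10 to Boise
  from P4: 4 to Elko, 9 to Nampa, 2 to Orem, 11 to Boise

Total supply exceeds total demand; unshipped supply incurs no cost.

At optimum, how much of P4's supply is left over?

An optimal plan:
  P1→Boise: 23 × $2 = $46
  P2→Nampa: 34 × $8 = $272
  P3→Elko: 9 × $9 = $81
  P3→Orem: 86 × $2 = $172
  P4→Elko: 29 × $4 = $116
Total cost = $687.
P4 ships 29 of its 29, leaving 0.

0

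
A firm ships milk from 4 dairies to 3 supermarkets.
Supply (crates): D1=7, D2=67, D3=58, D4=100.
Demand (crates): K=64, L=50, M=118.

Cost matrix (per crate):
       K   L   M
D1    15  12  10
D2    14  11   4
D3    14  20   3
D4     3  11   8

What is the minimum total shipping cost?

An optimal shipping plan:
  D1→L: 7 × 12 = 84
  D2→L: 7 × 11 = 77
  D2→M: 60 × 4 = 240
  D3→M: 58 × 3 = 174
  D4→K: 64 × 3 = 192
  D4→L: 36 × 11 = 396
Total = 84 + 77 + 240 + 174 + 192 + 396 = 1163.
(Supply check: D1 ships 7; D2 ships 67; D3 ships 58; D4 ships 100.)

1163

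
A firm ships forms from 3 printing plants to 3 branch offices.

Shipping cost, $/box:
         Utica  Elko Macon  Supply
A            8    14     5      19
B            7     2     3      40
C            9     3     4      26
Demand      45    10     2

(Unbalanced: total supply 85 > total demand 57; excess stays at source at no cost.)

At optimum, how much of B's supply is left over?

Minimum-cost shipments:
  A->Utica: 5 × $8 = $40
  B->Utica: 40 × $7 = $280
  C->Elko: 10 × $3 = $30
  C->Macon: 2 × $4 = $8
Total cost = $358.
B ships 40 of its 40, leaving 0.

0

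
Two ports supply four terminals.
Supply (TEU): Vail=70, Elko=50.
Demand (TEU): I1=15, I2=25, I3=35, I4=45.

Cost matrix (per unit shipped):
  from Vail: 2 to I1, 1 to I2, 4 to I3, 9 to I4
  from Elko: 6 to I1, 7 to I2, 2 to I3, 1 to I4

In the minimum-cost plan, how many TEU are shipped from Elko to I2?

The minimum-cost plan:
  Vail→I1: 15 × 2 = 30
  Vail→I2: 25 × 1 = 25
  Vail→I3: 30 × 4 = 120
  Elko→I3: 5 × 2 = 10
  Elko→I4: 45 × 1 = 45
Total cost = 230.
The route Elko→I2 is not used.

0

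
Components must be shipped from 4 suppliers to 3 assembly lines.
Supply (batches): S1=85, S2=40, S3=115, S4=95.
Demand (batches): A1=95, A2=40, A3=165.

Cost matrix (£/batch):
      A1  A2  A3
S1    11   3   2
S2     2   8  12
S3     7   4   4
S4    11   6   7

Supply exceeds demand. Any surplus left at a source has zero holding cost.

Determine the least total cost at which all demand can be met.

A cheapest plan:
  S1 to A3: 85 × £2 = £170
  S2 to A1: 40 × £2 = £80
  S3 to A1: 55 × £7 = £385
  S3 to A3: 60 × £4 = £240
  S4 to A2: 40 × £6 = £240
  S4 to A3: 20 × £7 = £140
Total = 170 + 80 + 385 + 240 + 240 + 140 = £1255.
(Supply check: S1 ships 85; S2 ships 40; S3 ships 115; S4 ships 60.)

1255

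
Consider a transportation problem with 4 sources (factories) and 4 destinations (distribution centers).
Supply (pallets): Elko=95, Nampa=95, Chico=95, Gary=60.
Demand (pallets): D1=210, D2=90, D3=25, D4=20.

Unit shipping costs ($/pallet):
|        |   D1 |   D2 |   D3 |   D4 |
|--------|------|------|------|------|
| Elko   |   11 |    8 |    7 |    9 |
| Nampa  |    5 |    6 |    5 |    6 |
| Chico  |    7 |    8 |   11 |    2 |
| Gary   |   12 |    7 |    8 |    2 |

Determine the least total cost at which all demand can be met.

Optimal allocation:
  Elko->D1: 20 pallets
  Elko->D2: 50 pallets
  Elko->D3: 25 pallets
  Nampa->D1: 95 pallets
  Chico->D1: 95 pallets
  Gary->D2: 40 pallets
  Gary->D4: 20 pallets
Total cost = $2255.

2255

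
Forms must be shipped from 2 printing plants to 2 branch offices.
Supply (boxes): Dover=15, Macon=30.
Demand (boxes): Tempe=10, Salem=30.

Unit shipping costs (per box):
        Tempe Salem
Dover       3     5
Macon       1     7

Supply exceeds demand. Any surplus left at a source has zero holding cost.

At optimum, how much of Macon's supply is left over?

An optimal plan:
  Dover to Salem: 15 × 5 = 75
  Macon to Tempe: 10 × 1 = 10
  Macon to Salem: 15 × 7 = 105
Total cost = 190.
Macon ships 25 of its 30, leaving 5.

5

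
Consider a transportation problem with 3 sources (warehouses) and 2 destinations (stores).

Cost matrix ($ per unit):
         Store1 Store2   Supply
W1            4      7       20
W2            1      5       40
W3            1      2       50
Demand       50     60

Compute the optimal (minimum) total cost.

250

An optimal shipping plan:
  W1→Store1: 10 × $4 = $40
  W1→Store2: 10 × $7 = $70
  W2→Store1: 40 × $1 = $40
  W3→Store2: 50 × $2 = $100
Total = 40 + 70 + 40 + 100 = $250.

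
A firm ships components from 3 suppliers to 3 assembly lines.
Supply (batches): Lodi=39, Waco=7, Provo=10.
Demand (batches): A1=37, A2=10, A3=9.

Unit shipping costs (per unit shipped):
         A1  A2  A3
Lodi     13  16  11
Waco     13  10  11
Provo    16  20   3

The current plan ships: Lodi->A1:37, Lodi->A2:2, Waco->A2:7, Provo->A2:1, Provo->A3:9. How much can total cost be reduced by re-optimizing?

1

Current plan cost = 37·13 + 2·16 + 7·10 + 1·20 + 9·3 = 630.
Optimal plan:
  Lodi→A1: 36 × 13 = 468
  Lodi→A2: 3 × 16 = 48
  Waco→A2: 7 × 10 = 70
  Provo→A1: 1 × 16 = 16
  Provo→A3: 9 × 3 = 27
Optimal cost = 629.
Saving = 630 − 629 = 1.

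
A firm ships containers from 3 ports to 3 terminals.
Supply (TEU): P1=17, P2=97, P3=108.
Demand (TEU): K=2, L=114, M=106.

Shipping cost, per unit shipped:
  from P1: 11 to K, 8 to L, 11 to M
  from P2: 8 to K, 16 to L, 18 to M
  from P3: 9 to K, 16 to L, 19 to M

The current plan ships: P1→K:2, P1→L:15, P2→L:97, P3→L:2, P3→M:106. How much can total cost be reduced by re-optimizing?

117

Current plan cost = 2·11 + 15·8 + 97·16 + 2·16 + 106·19 = 3740.
Optimal plan:
  P1–L: 6 TEU
  P1–M: 11 TEU
  P2–K: 2 TEU
  P2–M: 95 TEU
  P3–L: 108 TEU
Optimal cost = 3623.
Saving = 3740 − 3623 = 117.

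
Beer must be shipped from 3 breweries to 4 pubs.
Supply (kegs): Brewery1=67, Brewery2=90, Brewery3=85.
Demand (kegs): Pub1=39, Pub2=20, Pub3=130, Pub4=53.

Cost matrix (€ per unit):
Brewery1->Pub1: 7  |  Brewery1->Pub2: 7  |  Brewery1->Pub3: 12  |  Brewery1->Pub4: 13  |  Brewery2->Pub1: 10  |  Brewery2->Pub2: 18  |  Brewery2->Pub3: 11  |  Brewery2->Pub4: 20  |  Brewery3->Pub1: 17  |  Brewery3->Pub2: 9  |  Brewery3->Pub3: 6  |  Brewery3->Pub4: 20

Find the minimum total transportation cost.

A cheapest plan:
  Brewery1->Pub2: 20 × €7 = €140
  Brewery1->Pub4: 47 × €13 = €611
  Brewery2->Pub1: 39 × €10 = €390
  Brewery2->Pub3: 45 × €11 = €495
  Brewery2->Pub4: 6 × €20 = €120
  Brewery3->Pub3: 85 × €6 = €510
Total = 140 + 611 + 390 + 495 + 120 + 510 = €2266.

2266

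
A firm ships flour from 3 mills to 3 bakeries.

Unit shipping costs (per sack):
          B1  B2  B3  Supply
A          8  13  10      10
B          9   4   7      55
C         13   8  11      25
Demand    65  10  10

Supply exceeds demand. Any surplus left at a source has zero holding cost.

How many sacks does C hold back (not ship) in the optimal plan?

5

Minimum-cost shipments:
  A→B1: 10 × 8 = 80
  B→B1: 45 × 9 = 405
  B→B2: 10 × 4 = 40
  C→B1: 10 × 13 = 130
  C→B3: 10 × 11 = 110
Total cost = 765.
C ships 20 of its 25, leaving 5.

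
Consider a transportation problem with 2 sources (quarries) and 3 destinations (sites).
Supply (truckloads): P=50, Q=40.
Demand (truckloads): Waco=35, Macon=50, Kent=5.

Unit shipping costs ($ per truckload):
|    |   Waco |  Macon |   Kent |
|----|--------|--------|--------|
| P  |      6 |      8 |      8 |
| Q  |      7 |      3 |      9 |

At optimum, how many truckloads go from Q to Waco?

0

Optimal shipments:
  P–Waco: 35 × $6 = $210
  P–Macon: 10 × $8 = $80
  P–Kent: 5 × $8 = $40
  Q–Macon: 40 × $3 = $120
Total cost = $450.
The route Q→Waco is not used.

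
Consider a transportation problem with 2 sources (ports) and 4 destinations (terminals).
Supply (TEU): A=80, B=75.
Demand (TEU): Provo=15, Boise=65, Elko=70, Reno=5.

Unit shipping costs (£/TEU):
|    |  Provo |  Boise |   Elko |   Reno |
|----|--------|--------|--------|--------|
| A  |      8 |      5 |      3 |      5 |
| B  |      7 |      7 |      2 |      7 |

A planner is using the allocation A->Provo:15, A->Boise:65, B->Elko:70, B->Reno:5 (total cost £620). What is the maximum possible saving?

15

Current plan cost = 15·8 + 65·5 + 70·2 + 5·7 = £620.
Optimal plan:
  A to Provo: 10 TEU
  A to Boise: 65 TEU
  A to Reno: 5 TEU
  B to Provo: 5 TEU
  B to Elko: 70 TEU
Optimal cost = £605.
Saving = 620 − 605 = £15.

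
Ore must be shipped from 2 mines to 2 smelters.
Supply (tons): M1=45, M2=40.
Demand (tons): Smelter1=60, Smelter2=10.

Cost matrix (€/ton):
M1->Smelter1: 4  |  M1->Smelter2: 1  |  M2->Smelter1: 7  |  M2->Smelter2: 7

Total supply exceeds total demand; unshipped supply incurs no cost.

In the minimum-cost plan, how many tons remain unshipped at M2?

Minimum-cost shipments:
  M1→Smelter1: 35 × €4 = €140
  M1→Smelter2: 10 × €1 = €10
  M2→Smelter1: 25 × €7 = €175
Total cost = €325.
M2 ships 25 of its 40, leaving 15.

15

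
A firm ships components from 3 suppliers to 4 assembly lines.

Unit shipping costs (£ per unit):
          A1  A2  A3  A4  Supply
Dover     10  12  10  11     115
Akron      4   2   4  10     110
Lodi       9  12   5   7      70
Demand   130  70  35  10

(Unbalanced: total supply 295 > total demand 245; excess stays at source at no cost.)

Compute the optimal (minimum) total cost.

1420

Optimal allocation:
  Dover→A1: 65 × £10 = £650
  Akron→A1: 40 × £4 = £160
  Akron→A2: 70 × £2 = £140
  Lodi→A1: 25 × £9 = £225
  Lodi→A3: 35 × £5 = £175
  Lodi→A4: 10 × £7 = £70
Total = 650 + 160 + 140 + 225 + 175 + 70 = £1420.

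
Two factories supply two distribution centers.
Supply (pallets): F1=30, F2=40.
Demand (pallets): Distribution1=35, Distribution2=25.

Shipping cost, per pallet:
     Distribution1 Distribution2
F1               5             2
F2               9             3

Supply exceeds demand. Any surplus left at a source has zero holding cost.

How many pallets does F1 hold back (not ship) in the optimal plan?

0

An optimal plan:
  F1→Distribution1: 30 pallets
  F2→Distribution1: 5 pallets
  F2→Distribution2: 25 pallets
Total cost = 270.
F1 ships 30 of its 30, leaving 0.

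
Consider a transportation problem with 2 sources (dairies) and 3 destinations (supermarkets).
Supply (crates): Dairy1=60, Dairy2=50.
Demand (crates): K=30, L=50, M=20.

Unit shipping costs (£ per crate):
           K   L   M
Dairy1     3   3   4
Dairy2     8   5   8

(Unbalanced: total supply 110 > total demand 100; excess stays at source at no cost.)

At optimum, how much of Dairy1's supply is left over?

An optimal plan:
  Dairy1–K: 30 × £3 = £90
  Dairy1–L: 10 × £3 = £30
  Dairy1–M: 20 × £4 = £80
  Dairy2–L: 40 × £5 = £200
Total cost = £400.
Dairy1 ships 60 of its 60, leaving 0.

0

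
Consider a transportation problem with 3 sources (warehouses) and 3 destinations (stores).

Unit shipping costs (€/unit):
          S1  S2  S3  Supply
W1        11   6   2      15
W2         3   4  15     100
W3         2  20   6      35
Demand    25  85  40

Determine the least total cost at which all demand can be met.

One minimum-cost allocation:
  W1 to S3: 15 units
  W2 to S1: 15 units
  W2 to S2: 85 units
  W3 to S1: 10 units
  W3 to S3: 25 units
Total cost = €585.

585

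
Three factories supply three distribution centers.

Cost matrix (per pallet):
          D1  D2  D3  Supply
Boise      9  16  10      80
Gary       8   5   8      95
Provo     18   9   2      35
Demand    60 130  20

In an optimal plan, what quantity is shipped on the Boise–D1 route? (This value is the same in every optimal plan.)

60

Solving gives:
  Boise–D1: 60 pallets
  Boise–D2: 20 pallets
  Gary–D2: 95 pallets
  Provo–D2: 15 pallets
  Provo–D3: 20 pallets
Total cost = 1510.
So Boise→D1 carries 60 pallets.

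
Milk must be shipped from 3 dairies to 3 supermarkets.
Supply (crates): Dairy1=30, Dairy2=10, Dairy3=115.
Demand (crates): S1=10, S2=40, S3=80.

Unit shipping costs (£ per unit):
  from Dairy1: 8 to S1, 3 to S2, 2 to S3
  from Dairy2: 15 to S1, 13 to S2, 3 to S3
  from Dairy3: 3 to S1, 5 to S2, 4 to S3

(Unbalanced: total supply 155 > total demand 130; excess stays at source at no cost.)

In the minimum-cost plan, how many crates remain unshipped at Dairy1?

0

An optimal plan:
  Dairy1->S2: 30 × £3 = £90
  Dairy2->S3: 10 × £3 = £30
  Dairy3->S1: 10 × £3 = £30
  Dairy3->S2: 10 × £5 = £50
  Dairy3->S3: 70 × £4 = £280
Total cost = £480.
Dairy1 ships 30 of its 30, leaving 0.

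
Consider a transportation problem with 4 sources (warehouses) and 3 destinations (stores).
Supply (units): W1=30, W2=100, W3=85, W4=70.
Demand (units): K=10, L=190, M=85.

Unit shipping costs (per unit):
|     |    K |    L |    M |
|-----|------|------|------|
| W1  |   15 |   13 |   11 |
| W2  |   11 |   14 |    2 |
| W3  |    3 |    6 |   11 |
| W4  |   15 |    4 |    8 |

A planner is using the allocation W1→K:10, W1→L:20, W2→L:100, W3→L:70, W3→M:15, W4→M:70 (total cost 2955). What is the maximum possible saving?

1425

Current plan cost = 10·15 + 20·13 + 100·14 + 70·6 + 15·11 + 70·8 = 2955.
Optimal plan:
  W1→L: 30 × 13 = 390
  W2→L: 15 × 14 = 210
  W2→M: 85 × 2 = 170
  W3→K: 10 × 3 = 30
  W3→L: 75 × 6 = 450
  W4→L: 70 × 4 = 280
Optimal cost = 1530.
Saving = 2955 − 1530 = 1425.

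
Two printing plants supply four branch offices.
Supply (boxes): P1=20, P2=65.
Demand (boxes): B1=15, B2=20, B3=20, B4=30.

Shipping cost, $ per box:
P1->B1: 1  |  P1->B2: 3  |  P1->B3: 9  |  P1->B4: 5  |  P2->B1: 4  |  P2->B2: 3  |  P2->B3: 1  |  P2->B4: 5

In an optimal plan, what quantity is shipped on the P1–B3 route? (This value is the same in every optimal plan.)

Optimal shipments:
  P1–B1: 15 boxes
  P1–B4: 5 boxes
  P2–B2: 20 boxes
  P2–B3: 20 boxes
  P2–B4: 25 boxes
Total cost = $245.
The route P1→B3 is not used.

0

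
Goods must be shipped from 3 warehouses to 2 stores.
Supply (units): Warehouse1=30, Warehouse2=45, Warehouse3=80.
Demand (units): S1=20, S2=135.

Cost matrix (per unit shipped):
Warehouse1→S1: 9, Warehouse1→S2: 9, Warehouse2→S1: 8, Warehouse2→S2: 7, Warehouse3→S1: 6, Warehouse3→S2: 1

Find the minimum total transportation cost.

Optimal allocation:
  Warehouse1 to S1: 20 × 9 = 180
  Warehouse1 to S2: 10 × 9 = 90
  Warehouse2 to S2: 45 × 7 = 315
  Warehouse3 to S2: 80 × 1 = 80
Total = 180 + 90 + 315 + 80 = 665.

665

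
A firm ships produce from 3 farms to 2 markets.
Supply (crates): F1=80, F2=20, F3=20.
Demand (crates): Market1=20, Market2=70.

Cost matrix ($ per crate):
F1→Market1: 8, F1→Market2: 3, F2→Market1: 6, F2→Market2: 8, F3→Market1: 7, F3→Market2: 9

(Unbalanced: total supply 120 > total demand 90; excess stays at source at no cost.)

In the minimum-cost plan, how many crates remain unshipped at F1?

10

Minimum-cost shipments:
  F1->Market2: 70 crates
  F2->Market1: 20 crates
Total cost = $330.
F1 ships 70 of its 80, leaving 10.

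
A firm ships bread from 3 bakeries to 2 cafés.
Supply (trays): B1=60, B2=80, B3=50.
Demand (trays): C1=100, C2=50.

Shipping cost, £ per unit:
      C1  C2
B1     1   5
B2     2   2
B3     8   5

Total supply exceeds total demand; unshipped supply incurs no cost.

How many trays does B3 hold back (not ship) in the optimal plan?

An optimal plan:
  B1 to C1: 60 × £1 = £60
  B2 to C1: 40 × £2 = £80
  B2 to C2: 40 × £2 = £80
  B3 to C2: 10 × £5 = £50
Total cost = £270.
B3 ships 10 of its 50, leaving 40.

40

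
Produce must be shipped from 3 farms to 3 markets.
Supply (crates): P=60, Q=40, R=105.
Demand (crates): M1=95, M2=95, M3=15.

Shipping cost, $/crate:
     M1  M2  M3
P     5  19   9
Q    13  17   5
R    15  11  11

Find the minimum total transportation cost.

1895

An optimal shipping plan:
  P->M1: 60 crates
  Q->M1: 25 crates
  Q->M3: 15 crates
  R->M1: 10 crates
  R->M2: 95 crates
Total cost = $1895.
(Supply check: P ships 60; Q ships 40; R ships 105.)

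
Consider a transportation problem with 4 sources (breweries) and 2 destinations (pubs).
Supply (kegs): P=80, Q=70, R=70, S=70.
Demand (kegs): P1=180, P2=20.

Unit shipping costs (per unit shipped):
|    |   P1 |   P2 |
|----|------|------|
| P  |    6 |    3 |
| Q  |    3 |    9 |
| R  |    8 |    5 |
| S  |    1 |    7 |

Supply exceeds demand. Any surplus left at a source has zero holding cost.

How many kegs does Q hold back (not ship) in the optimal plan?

An optimal plan:
  P→P1: 40 × 6 = 240
  P→P2: 20 × 3 = 60
  Q→P1: 70 × 3 = 210
  S→P1: 70 × 1 = 70
Total cost = 580.
Q ships 70 of its 70, leaving 0.

0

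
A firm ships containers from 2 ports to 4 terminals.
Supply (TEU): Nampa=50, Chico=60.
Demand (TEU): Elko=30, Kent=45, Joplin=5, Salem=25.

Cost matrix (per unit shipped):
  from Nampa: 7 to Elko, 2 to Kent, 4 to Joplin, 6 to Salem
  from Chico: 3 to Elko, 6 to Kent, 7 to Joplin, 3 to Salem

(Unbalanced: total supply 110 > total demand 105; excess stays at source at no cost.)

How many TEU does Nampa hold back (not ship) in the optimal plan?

0

An optimal plan:
  Nampa→Kent: 45 × 2 = 90
  Nampa→Joplin: 5 × 4 = 20
  Chico→Elko: 30 × 3 = 90
  Chico→Salem: 25 × 3 = 75
Total cost = 275.
Nampa ships 50 of its 50, leaving 0.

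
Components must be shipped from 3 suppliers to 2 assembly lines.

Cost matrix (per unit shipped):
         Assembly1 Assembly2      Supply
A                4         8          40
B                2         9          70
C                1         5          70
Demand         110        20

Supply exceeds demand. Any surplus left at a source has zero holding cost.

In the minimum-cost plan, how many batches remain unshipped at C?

An optimal plan:
  B–Assembly1: 60 × 2 = 120
  C–Assembly1: 50 × 1 = 50
  C–Assembly2: 20 × 5 = 100
Total cost = 270.
C ships 70 of its 70, leaving 0.

0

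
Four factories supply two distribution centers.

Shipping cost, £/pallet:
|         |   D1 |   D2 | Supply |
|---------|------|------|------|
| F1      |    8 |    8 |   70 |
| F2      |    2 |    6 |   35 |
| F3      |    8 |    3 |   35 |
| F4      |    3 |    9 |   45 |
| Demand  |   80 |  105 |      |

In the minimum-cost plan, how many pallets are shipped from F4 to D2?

0

Optimal shipments:
  F1→D2: 70 × £8 = £560
  F2→D1: 35 × £2 = £70
  F3→D2: 35 × £3 = £105
  F4→D1: 45 × £3 = £135
Total cost = £870.
The route F4→D2 is not used.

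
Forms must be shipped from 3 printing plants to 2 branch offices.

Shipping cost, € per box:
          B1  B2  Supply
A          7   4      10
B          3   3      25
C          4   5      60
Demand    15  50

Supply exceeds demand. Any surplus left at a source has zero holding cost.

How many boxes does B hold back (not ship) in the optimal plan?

0

An optimal plan:
  A–B2: 10 × €4 = €40
  B–B2: 25 × €3 = €75
  C–B1: 15 × €4 = €60
  C–B2: 15 × €5 = €75
Total cost = €250.
B ships 25 of its 25, leaving 0.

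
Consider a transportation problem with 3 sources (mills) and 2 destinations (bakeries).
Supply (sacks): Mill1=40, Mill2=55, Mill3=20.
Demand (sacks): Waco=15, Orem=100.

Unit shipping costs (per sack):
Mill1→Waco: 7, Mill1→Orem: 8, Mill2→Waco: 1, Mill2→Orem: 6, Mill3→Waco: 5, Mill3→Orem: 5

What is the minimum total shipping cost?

Optimal allocation:
  Mill1→Orem: 40 sacks
  Mill2→Waco: 15 sacks
  Mill2→Orem: 40 sacks
  Mill3→Orem: 20 sacks
Total cost = 675.

675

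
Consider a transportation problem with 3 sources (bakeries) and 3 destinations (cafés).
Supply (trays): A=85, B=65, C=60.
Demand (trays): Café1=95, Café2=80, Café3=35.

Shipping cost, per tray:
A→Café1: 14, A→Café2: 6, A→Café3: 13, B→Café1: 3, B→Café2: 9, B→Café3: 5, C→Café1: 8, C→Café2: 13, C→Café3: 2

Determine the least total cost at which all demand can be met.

1015

An optimal shipping plan:
  A→Café1: 5 × 14 = 70
  A→Café2: 80 × 6 = 480
  B→Café1: 65 × 3 = 195
  C→Café1: 25 × 8 = 200
  C→Café3: 35 × 2 = 70
Total = 70 + 480 + 195 + 200 + 70 = 1015.
(Supply check: A ships 85; B ships 65; C ships 60.)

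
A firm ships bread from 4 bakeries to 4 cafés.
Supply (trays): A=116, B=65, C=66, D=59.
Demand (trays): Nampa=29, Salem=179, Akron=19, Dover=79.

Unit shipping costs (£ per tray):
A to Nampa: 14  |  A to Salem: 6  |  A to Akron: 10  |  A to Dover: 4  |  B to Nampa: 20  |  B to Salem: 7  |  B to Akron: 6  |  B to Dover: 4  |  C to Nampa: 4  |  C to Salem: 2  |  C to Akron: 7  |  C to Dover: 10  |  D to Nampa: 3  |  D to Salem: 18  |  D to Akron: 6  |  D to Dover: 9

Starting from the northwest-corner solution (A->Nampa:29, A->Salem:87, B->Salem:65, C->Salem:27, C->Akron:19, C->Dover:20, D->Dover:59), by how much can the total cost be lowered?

919

Current plan cost = 29·14 + 87·6 + 65·7 + 27·2 + 19·7 + 20·10 + 59·9 = £2301.
Optimal plan:
  A–Salem: 113 × £6 = £678
  A–Dover: 3 × £4 = £12
  B–Dover: 65 × £4 = £260
  C–Salem: 66 × £2 = £132
  D–Nampa: 29 × £3 = £87
  D–Akron: 19 × £6 = £114
  D–Dover: 11 × £9 = £99
Optimal cost = £1382.
Saving = 2301 − 1382 = £919.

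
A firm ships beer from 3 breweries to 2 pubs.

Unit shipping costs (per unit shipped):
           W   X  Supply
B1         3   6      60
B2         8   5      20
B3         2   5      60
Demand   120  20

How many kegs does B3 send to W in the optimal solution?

60

The minimum-cost plan:
  B1 to W: 60 kegs
  B2 to X: 20 kegs
  B3 to W: 60 kegs
Total cost = 400.
So B3→W carries 60 kegs.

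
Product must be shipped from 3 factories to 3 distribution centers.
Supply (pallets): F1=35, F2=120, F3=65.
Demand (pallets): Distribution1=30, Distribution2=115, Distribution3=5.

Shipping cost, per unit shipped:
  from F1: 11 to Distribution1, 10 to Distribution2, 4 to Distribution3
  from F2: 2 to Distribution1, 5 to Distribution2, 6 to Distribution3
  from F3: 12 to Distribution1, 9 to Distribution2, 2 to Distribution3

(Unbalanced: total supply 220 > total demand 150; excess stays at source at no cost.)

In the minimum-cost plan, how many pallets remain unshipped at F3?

35

An optimal plan:
  F2–Distribution1: 30 × 2 = 60
  F2–Distribution2: 90 × 5 = 450
  F3–Distribution2: 25 × 9 = 225
  F3–Distribution3: 5 × 2 = 10
Total cost = 745.
F3 ships 30 of its 65, leaving 35.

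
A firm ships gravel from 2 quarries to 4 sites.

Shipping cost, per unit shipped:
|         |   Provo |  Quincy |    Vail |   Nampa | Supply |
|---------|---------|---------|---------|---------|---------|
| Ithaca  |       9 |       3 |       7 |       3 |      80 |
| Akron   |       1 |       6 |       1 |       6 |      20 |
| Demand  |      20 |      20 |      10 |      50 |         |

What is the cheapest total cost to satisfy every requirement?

A cheapest plan:
  Ithaca→Quincy: 20 × 3 = 60
  Ithaca→Vail: 10 × 7 = 70
  Ithaca→Nampa: 50 × 3 = 150
  Akron→Provo: 20 × 1 = 20
Total = 60 + 70 + 150 + 20 = 300.
(Supply check: Ithaca ships 80; Akron ships 20.)

300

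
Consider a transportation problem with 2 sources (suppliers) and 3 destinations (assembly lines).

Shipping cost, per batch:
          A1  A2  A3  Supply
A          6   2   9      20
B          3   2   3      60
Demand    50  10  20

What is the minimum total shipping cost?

An optimal shipping plan:
  A→A1: 10 batches
  A→A2: 10 batches
  B→A1: 40 batches
  B→A3: 20 batches
Total cost = 260.

260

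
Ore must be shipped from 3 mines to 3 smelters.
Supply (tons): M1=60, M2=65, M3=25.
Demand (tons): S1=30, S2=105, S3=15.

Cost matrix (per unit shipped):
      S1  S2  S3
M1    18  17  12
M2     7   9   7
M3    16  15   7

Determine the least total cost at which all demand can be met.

Optimal allocation:
  M1 to S2: 60 × 17 = 1020
  M2 to S1: 30 × 7 = 210
  M2 to S2: 35 × 9 = 315
  M3 to S2: 10 × 15 = 150
  M3 to S3: 15 × 7 = 105
Total = 1020 + 210 + 315 + 150 + 105 = 1800.

1800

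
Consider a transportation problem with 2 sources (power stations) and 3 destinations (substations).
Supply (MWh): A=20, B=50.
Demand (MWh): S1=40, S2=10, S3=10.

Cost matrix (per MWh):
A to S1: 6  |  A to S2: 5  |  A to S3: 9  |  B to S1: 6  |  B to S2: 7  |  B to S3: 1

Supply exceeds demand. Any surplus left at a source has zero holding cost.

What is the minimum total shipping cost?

One minimum-cost allocation:
  A–S1: 10 MWh
  A–S2: 10 MWh
  B–S1: 30 MWh
  B–S3: 10 MWh
Total cost = 300.
(Supply check: A ships 20; B ships 40.)

300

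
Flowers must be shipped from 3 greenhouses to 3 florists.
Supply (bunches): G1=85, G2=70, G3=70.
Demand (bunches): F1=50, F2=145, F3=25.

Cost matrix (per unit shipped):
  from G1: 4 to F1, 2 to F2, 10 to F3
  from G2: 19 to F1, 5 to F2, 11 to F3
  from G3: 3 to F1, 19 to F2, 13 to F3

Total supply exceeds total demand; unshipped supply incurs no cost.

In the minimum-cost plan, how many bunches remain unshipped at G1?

An optimal plan:
  G1→F2: 85 × 2 = 170
  G2→F2: 60 × 5 = 300
  G2→F3: 10 × 11 = 110
  G3→F1: 50 × 3 = 150
  G3→F3: 15 × 13 = 195
Total cost = 925.
G1 ships 85 of its 85, leaving 0.

0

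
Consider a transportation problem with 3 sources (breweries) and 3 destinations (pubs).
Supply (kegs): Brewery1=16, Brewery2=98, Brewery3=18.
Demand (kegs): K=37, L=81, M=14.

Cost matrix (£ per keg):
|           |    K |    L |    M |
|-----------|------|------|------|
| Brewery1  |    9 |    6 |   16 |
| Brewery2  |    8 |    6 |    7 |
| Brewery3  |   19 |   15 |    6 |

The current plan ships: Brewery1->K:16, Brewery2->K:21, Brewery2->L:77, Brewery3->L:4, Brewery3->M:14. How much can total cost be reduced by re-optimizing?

Current plan cost = 16·9 + 21·8 + 77·6 + 4·15 + 14·6 = £918.
Optimal plan:
  Brewery1->L: 16 × £6 = £96
  Brewery2->K: 37 × £8 = £296
  Brewery2->L: 61 × £6 = £366
  Brewery3->L: 4 × £15 = £60
  Brewery3->M: 14 × £6 = £84
Optimal cost = £902.
Saving = 918 − 902 = £16.

16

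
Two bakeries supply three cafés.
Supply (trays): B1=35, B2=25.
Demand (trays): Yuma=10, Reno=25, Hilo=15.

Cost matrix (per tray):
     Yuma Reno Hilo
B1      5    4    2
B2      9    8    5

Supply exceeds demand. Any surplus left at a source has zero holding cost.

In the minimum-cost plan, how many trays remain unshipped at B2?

Minimum-cost shipments:
  B1–Yuma: 10 × 5 = 50
  B1–Reno: 25 × 4 = 100
  B2–Hilo: 15 × 5 = 75
Total cost = 225.
B2 ships 15 of its 25, leaving 10.

10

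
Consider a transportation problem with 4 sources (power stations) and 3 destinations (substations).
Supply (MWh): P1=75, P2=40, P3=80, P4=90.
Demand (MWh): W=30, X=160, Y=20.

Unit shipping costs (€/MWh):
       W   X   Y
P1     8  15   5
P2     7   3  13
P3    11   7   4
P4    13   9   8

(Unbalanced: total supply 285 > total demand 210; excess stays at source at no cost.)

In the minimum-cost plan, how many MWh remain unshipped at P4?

An optimal plan:
  P1->W: 30 MWh
  P1->Y: 20 MWh
  P2->X: 40 MWh
  P3->X: 80 MWh
  P4->X: 40 MWh
Total cost = €1380.
P4 ships 40 of its 90, leaving 50.

50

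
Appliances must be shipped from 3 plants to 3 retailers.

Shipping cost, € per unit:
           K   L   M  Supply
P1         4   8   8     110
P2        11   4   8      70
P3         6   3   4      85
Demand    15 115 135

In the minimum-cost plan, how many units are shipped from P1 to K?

Solving gives:
  P1→K: 15 units
  P1→M: 95 units
  P2→L: 70 units
  P3→L: 45 units
  P3→M: 40 units
Total cost = €1395.
So P1→K carries 15 units.

15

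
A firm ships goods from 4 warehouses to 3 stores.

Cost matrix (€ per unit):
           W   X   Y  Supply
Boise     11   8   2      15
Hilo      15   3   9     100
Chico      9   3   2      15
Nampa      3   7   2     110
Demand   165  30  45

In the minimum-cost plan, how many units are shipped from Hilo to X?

Solving gives:
  Boise–Y: 15 × €2 = €30
  Hilo–W: 55 × €15 = €825
  Hilo–X: 30 × €3 = €90
  Hilo–Y: 15 × €9 = €135
  Chico–Y: 15 × €2 = €30
  Nampa–W: 110 × €3 = €330
Total cost = €1440.
So Hilo→X carries 30 units.

30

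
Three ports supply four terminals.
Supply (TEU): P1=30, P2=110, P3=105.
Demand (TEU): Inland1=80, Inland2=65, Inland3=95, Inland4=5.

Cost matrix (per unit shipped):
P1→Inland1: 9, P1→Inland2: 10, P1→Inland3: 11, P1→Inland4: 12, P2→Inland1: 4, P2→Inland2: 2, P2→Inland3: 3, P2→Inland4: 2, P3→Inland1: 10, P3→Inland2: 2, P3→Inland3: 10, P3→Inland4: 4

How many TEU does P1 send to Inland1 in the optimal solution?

30

Solving gives:
  P1→Inland1: 30 × 9 = 270
  P2→Inland1: 15 × 4 = 60
  P2→Inland3: 95 × 3 = 285
  P3→Inland1: 35 × 10 = 350
  P3→Inland2: 65 × 2 = 130
  P3→Inland4: 5 × 4 = 20
Total cost = 1115.
So P1→Inland1 carries 30 TEU.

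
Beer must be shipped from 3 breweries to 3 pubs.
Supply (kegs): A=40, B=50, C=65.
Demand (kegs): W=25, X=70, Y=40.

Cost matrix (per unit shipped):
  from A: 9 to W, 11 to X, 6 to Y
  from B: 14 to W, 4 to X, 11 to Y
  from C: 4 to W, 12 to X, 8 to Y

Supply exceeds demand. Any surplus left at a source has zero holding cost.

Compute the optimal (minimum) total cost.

780

One minimum-cost allocation:
  A->Y: 40 × 6 = 240
  B->X: 50 × 4 = 200
  C->W: 25 × 4 = 100
  C->X: 20 × 12 = 240
Total = 240 + 200 + 100 + 240 = 780.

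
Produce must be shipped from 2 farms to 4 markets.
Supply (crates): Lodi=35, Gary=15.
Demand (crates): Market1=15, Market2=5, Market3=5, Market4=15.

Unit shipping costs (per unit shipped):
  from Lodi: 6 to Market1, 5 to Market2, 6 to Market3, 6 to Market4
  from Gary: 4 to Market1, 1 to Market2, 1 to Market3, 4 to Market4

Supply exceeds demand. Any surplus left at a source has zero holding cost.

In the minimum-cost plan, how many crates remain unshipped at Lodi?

An optimal plan:
  Lodi to Market1: 15 × 6 = 90
  Lodi to Market4: 10 × 6 = 60
  Gary to Market2: 5 × 1 = 5
  Gary to Market3: 5 × 1 = 5
  Gary to Market4: 5 × 4 = 20
Total cost = 180.
Lodi ships 25 of its 35, leaving 10.

10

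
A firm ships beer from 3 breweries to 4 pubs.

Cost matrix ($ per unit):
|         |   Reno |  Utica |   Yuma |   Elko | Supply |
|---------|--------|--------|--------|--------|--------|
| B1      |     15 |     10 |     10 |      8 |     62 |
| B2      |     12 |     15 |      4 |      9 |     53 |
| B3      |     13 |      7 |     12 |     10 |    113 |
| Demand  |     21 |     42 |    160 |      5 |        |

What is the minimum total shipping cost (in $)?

1989

A cheapest plan:
  B1→Yuma: 57 kegs
  B1→Elko: 5 kegs
  B2→Yuma: 53 kegs
  B3→Reno: 21 kegs
  B3→Utica: 42 kegs
  B3→Yuma: 50 kegs
Total cost = $1989.
(Supply check: B1 ships 62; B2 ships 53; B3 ships 113.)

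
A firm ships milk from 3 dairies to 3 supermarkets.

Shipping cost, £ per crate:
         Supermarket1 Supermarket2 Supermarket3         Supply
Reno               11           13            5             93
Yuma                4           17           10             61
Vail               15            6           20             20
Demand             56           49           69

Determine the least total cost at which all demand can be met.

1086

An optimal shipping plan:
  Reno–Supermarket2: 24 × £13 = £312
  Reno–Supermarket3: 69 × £5 = £345
  Yuma–Supermarket1: 56 × £4 = £224
  Yuma–Supermarket2: 5 × £17 = £85
  Vail–Supermarket2: 20 × £6 = £120
Total = 312 + 345 + 224 + 85 + 120 = £1086.
(Supply check: Reno ships 93; Yuma ships 61; Vail ships 20.)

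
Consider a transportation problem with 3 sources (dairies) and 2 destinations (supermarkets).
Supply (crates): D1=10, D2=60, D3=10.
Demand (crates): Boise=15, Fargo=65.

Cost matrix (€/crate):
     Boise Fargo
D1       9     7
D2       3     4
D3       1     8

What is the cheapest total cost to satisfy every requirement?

315

One minimum-cost allocation:
  D1→Fargo: 10 × €7 = €70
  D2→Boise: 5 × €3 = €15
  D2→Fargo: 55 × €4 = €220
  D3→Boise: 10 × €1 = €10
Total = 70 + 15 + 220 + 10 = €315.
(Supply check: D1 ships 10; D2 ships 60; D3 ships 10.)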